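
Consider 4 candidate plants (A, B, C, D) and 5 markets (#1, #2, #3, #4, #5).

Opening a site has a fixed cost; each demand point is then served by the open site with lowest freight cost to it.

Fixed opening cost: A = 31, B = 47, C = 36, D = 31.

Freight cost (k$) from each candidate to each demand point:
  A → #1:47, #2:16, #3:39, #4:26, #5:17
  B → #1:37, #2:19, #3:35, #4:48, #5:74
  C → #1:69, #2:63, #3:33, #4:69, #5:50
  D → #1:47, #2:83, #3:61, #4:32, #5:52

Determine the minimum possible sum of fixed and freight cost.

Open {A}: assign each demand point to its cheapest open site.
  #1→A 47, #2→A 16, #3→A 39, #4→A 26, #5→A 17
  freight cost 145, fixed 31 → total 176.
Compare {A, C}: freight cost 139 + fixed 67 = 206.
Compare {A, D}: freight cost 145 + fixed 62 = 207.
Compare {A, B}: freight cost 131 + fixed 78 = 209.
All other subsets cost ≥ 206. Minimum total cost: 176.

176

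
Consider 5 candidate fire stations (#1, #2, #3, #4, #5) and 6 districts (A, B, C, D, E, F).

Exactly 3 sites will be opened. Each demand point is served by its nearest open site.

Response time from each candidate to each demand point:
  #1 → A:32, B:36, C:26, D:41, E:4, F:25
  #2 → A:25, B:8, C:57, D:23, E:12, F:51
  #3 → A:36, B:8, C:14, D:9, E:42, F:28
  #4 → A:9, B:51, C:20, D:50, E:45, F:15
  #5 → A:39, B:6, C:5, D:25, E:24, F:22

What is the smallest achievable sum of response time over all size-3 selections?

59

Open {#1, #3, #4}.
  A→#4 9, B→#3 8, C→#3 14, D→#3 9, E→#1 4, F→#4 15  ⇒ total 59.
Compare {#1, #4, #5}: total 64.
Compare {#2, #3, #4}: total 67.
No size-3 selection does better; minimum is 59.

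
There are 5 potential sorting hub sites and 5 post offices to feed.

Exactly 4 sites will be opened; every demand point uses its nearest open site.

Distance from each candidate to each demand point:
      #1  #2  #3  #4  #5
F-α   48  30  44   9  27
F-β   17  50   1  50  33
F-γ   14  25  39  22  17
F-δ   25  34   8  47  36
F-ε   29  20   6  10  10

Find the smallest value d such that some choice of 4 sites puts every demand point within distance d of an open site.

20

Open {F-α, F-β, F-γ, F-ε}.
  Farthest demand point is #2 at distance 20 (to F-ε); all others are ≤ 20.
With {F-α, F-β, F-δ, F-ε} the worst case is 20.
With {F-α, F-γ, F-δ, F-ε} the worst case is 20.
No size-4 selection achieves below 20.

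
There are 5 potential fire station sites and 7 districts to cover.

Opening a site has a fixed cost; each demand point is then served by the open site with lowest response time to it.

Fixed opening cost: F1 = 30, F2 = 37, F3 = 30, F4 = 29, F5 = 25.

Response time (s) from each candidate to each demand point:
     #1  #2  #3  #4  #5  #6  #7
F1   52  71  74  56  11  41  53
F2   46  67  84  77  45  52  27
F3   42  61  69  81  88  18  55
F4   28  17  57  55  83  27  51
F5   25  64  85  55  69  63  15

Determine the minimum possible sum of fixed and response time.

291

Open {F1, F4, F5}: assign each demand point to its cheapest open site.
  #1→F5 25, #2→F4 17, #3→F4 57, #4→F4 55, #5→F1 11, #6→F4 27, #7→F5 15
  response time 207, fixed 84 → total 291.
Compare {F1, F4}: response time 246 + fixed 59 = 305.
Compare {F1, F3, F4, F5}: response time 198 + fixed 114 = 312.
Compare {F1, F2, F4}: response time 222 + fixed 96 = 318.
All other subsets cost ≥ 305. Minimum total cost: 291.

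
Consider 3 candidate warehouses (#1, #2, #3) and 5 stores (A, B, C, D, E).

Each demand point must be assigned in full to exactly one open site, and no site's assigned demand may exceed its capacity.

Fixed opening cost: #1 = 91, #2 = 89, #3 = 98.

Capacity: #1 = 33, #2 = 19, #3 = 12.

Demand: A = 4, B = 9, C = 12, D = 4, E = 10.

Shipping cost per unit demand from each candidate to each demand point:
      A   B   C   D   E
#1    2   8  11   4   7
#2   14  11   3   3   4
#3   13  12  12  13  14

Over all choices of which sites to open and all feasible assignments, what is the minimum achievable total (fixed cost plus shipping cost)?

Open {#1, #2}; cheapest assignment that respects the capacities:
  #1 (cap 33, load 23): A, B, E — cost 4×2 + 9×8 + 10×7 = 150
  #2 (cap 19, load 16): C, D — cost 12×3 + 4×3 = 48
  Shipping 198, fixed 180 → total 378.
  Any other capacity-feasible assignment to {#1, #2} ships for at least 198.
Compare {#1, #2, #3}: its best feasible assignment gives total 476.
Compare {#1, #3}: its best feasible assignment gives total 499.
Every other set of open sites that can feasibly serve all demand totals ≥ 476 even under its best assignment. Minimum: 378.

378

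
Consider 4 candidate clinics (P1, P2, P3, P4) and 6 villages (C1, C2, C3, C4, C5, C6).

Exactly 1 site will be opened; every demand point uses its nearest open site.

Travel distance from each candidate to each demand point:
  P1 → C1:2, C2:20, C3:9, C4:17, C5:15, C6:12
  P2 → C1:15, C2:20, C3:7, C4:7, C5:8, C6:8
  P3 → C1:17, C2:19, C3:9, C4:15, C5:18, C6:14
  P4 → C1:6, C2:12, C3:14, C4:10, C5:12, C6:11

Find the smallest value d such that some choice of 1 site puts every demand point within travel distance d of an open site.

Open {P4}.
  Farthest demand point is C3 at travel distance 14 (to P4); all others are ≤ 14.
With {P3} the worst case is 19.
With {P1} the worst case is 20.
No size-1 selection achieves below 14.

14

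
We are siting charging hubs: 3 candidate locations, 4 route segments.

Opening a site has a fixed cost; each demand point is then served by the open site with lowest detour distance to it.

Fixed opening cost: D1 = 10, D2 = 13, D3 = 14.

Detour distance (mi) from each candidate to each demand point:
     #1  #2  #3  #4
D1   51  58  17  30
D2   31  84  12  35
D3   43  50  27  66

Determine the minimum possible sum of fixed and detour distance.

154

Open {D1, D2}: assign each demand point to its cheapest open site.
  #1→D2 31, #2→D1 58, #3→D2 12, #4→D1 30
  detour distance 131, fixed 23 → total 154.
Compare {D2, D3}: detour distance 128 + fixed 27 = 155.
Compare {D1, D2, D3}: detour distance 123 + fixed 37 = 160.
Compare {D1, D3}: detour distance 140 + fixed 24 = 164.
All other subsets cost ≥ 155. Minimum total cost: 154.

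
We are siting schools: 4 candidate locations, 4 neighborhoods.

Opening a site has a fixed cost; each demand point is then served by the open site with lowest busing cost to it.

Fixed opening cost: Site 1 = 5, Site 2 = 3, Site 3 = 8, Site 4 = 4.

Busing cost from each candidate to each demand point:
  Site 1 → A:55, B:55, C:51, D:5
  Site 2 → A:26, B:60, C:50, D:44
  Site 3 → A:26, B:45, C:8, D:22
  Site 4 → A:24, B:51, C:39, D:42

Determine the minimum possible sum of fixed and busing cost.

97

Open {Site 1, Site 3}: assign each demand point to its cheapest open site.
  A→Site 3 26, B→Site 3 45, C→Site 3 8, D→Site 1 5
  busing cost 84, fixed 13 → total 97.
Compare {Site 1, Site 3, Site 4}: busing cost 82 + fixed 17 = 99.
Compare {Site 1, Site 2, Site 3}: busing cost 84 + fixed 16 = 100.
Compare {Site 1, Site 2, Site 3, Site 4}: busing cost 82 + fixed 20 = 102.
All other subsets cost ≥ 99. Minimum total cost: 97.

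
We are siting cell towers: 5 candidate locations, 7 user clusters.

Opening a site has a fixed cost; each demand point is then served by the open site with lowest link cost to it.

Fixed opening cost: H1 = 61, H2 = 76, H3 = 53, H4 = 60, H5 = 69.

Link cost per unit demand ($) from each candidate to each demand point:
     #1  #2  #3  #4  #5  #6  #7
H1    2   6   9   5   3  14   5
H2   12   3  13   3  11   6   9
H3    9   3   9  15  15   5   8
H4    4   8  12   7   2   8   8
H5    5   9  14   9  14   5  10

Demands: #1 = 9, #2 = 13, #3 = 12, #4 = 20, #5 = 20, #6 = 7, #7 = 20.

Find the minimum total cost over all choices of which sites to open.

564

Open {H1, H2}: assign each demand point to its cheapest open site.
  #1→H1 9×2=18, #2→H2 13×3=39, #3→H1 12×9=108, #4→H2 20×3=60, #5→H1 20×3=60, #6→H2 7×6=42, #7→H1 20×5=100
  link cost 427, fixed 137 → total 564.
Compare {H1, H3}: link cost 460 + fixed 114 = 574.
Compare {H1, H2, H4}: link cost 407 + fixed 197 = 604.
Compare {H1, H2, H3}: link cost 420 + fixed 190 = 610.
All other subsets cost ≥ 574. Minimum total cost: 564.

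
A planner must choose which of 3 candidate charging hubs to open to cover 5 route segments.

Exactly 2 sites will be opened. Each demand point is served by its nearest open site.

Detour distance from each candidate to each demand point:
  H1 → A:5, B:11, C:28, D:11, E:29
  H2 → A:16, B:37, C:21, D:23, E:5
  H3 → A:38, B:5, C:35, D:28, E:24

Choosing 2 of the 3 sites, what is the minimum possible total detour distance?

53

Open {H1, H2}.
  A→H1 5, B→H1 11, C→H2 21, D→H1 11, E→H2 5  ⇒ total 53.
Compare {H2, H3}: total 70.
Compare {H1, H3}: total 73.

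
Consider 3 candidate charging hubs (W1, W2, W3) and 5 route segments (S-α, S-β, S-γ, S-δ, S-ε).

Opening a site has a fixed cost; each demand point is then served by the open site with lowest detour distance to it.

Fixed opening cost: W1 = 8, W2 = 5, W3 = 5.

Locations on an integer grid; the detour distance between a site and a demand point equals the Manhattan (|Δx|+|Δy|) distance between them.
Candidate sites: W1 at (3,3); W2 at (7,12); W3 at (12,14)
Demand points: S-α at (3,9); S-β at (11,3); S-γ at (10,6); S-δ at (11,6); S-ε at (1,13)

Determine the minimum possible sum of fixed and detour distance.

Open {W2}: assign each demand point to its cheapest open site.
  S-α→W2 7, S-β→W2 13, S-γ→W2 9, S-δ→W2 10, S-ε→W2 7
  detour distance 46, fixed 5 → total 51.
Compare {W1, W2}: detour distance 40 + fixed 13 = 53.
Compare {W2, W3}: detour distance 44 + fixed 10 = 54.
Compare {W1}: detour distance 47 + fixed 8 = 55.
All other subsets cost ≥ 53. Minimum total cost: 51.

51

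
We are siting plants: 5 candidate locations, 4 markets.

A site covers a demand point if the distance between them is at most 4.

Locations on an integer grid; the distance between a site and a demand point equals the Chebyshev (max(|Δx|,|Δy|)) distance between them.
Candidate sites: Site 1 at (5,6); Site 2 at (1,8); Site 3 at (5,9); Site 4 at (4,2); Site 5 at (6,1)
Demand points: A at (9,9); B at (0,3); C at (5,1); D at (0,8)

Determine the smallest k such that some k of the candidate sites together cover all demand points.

Coverage sets (demand points within 4 of each site):
  Site 1: {A}
  Site 2: {D}
  Site 3: {A}
  Site 4: {B, C}
  Site 5: {C}
No 2 sites suffice: every size-2 union leaves at least one demand point uncovered.
But {Site 1, Site 2, Site 4} covers everything, so the minimum is 3.

3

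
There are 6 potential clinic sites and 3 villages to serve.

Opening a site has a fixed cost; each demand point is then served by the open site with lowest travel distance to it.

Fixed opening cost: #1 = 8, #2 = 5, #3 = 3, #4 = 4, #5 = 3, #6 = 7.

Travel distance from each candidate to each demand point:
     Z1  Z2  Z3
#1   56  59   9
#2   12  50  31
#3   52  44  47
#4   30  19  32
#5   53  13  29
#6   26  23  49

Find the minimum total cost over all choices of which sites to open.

Open {#1, #2, #5}: assign each demand point to its cheapest open site.
  Z1→#2 12, Z2→#5 13, Z3→#1 9
  travel distance 34, fixed 16 → total 50.
Compare {#1, #2, #3, #5}: travel distance 34 + fixed 19 = 53.
Compare {#1, #2, #4, #5}: travel distance 34 + fixed 20 = 54.
Compare {#1, #2, #4}: travel distance 40 + fixed 17 = 57.
All other subsets cost ≥ 53. Minimum total cost: 50.

50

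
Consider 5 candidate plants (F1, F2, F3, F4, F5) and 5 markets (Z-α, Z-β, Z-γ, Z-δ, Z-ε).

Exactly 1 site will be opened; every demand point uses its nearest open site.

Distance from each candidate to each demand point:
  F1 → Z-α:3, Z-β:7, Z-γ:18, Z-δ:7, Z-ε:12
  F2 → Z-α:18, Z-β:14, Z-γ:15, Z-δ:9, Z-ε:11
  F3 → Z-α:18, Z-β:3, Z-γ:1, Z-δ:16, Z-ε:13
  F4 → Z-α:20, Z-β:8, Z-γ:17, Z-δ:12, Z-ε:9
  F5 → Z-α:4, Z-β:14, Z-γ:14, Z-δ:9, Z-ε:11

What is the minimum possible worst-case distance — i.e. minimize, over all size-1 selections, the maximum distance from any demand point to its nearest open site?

Open {F5}.
  Farthest demand point is Z-β at distance 14 (to F5); all others are ≤ 14.
With {F1} the worst case is 18.
With {F2} the worst case is 18.
No size-1 selection achieves below 14.

14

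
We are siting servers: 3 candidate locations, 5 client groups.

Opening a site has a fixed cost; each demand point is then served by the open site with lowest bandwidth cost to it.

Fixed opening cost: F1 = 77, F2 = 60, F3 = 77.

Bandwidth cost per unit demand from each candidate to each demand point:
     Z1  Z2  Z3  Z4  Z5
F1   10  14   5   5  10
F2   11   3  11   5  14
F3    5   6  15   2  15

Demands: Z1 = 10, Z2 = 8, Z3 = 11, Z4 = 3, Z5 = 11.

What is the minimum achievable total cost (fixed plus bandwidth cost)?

Open {F1, F3}: assign each demand point to its cheapest open site.
  Z1→F3 10×5=50, Z2→F3 8×6=48, Z3→F1 11×5=55, Z4→F3 3×2=6, Z5→F1 11×10=110
  bandwidth cost 269, fixed 154 → total 423.
Compare {F1, F2}: bandwidth cost 304 + fixed 137 = 441.
Compare {F1, F2, F3}: bandwidth cost 245 + fixed 214 = 459.
Compare {F1}: bandwidth cost 392 + fixed 77 = 469.
All other subsets cost ≥ 441. Minimum total cost: 423.

423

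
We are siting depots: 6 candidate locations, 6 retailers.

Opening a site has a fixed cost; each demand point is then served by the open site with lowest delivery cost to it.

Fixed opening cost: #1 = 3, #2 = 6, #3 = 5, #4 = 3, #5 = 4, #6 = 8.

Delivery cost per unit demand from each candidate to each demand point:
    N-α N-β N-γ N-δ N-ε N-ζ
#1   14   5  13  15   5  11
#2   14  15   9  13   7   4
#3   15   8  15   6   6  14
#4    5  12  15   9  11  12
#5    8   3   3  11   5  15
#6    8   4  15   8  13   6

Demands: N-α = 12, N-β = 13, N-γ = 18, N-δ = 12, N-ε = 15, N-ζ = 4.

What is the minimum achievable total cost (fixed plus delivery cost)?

334

Open {#2, #3, #4, #5}: assign each demand point to its cheapest open site.
  N-α→#4 12×5=60, N-β→#5 13×3=39, N-γ→#5 18×3=54, N-δ→#3 12×6=72, N-ε→#5 15×5=75, N-ζ→#2 4×4=16
  delivery cost 316, fixed 18 → total 334.
Compare {#1, #2, #3, #4, #5}: delivery cost 316 + fixed 21 = 337.
Compare {#2, #3, #4, #5, #6}: delivery cost 316 + fixed 26 = 342.
Compare {#3, #4, #5, #6}: delivery cost 324 + fixed 20 = 344.
All other subsets cost ≥ 337. Minimum total cost: 334.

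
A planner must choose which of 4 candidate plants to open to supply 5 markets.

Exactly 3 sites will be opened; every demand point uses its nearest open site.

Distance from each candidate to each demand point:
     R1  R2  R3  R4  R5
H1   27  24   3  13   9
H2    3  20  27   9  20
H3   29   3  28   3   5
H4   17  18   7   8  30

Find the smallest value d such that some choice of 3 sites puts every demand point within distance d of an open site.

Open {H1, H2, H3}.
  Farthest demand point is R5 at distance 5 (to H3); all others are ≤ 5.
With {H2, H3, H4} the worst case is 7.
With {H1, H3, H4} the worst case is 17.
No size-3 selection achieves below 5.

5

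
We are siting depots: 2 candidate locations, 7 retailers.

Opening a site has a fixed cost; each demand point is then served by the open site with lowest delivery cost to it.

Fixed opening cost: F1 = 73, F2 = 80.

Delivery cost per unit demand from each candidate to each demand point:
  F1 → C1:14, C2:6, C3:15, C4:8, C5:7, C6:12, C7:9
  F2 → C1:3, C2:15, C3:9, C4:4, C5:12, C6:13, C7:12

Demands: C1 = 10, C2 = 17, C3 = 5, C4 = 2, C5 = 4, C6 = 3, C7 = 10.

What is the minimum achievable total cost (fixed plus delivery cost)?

Open {F1, F2}: assign each demand point to its cheapest open site.
  C1→F2 10×3=30, C2→F1 17×6=102, C3→F2 5×9=45, C4→F2 2×4=8, C5→F1 4×7=28, C6→F1 3×12=36, C7→F1 10×9=90
  delivery cost 339, fixed 153 → total 492.
Compare {F1}: delivery cost 487 + fixed 73 = 560.
Compare {F2}: delivery cost 545 + fixed 80 = 625.

492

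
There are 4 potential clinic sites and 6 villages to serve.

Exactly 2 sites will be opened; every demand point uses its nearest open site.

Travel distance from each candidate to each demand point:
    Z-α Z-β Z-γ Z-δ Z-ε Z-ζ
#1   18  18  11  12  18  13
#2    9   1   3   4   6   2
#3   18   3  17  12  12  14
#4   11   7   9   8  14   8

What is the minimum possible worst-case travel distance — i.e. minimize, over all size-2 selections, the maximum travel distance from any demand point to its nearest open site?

9

Open {#1, #2}.
  Farthest demand point is Z-α at travel distance 9 (to #2); all others are ≤ 9.
With {#2, #3} the worst case is 9.
With {#2, #4} the worst case is 9.
No size-2 selection achieves below 9.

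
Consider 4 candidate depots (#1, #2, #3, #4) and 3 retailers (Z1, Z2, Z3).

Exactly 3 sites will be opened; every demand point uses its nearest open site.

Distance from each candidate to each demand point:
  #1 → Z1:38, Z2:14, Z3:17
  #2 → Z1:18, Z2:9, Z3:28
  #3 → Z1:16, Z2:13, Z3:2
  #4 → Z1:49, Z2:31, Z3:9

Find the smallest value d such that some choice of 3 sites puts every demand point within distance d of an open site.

Open {#1, #2, #3}.
  Farthest demand point is Z1 at distance 16 (to #3); all others are ≤ 16.
With {#1, #3, #4} the worst case is 16.
With {#2, #3, #4} the worst case is 16.
No size-3 selection achieves below 16.

16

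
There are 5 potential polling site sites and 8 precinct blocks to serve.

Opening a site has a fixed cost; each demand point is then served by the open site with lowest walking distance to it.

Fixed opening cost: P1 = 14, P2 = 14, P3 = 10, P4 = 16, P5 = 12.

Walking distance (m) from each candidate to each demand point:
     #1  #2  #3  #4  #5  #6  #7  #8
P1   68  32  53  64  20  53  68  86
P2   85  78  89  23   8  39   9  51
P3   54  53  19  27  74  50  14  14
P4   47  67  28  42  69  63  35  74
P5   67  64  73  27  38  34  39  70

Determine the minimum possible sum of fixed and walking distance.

Open {P1, P2, P3}: assign each demand point to its cheapest open site.
  #1→P3 54, #2→P1 32, #3→P3 19, #4→P2 23, #5→P2 8, #6→P2 39, #7→P2 9, #8→P3 14
  walking distance 198, fixed 38 → total 236.
Compare {P2, P3}: walking distance 219 + fixed 24 = 243.
Compare {P1, P2, P3, P5}: walking distance 193 + fixed 50 = 243.
Compare {P1, P2, P3, P4}: walking distance 191 + fixed 54 = 245.
All other subsets cost ≥ 243. Minimum total cost: 236.

236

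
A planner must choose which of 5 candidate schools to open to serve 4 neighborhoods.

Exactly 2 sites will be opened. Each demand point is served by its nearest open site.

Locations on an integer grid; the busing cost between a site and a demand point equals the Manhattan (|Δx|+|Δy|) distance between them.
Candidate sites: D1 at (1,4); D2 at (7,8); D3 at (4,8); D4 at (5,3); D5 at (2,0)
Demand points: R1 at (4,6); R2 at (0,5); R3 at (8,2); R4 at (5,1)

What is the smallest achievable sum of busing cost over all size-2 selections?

Open {D1, D4}.
  R1→D4 4, R2→D1 2, R3→D4 4, R4→D4 2  ⇒ total 12.
Compare {D3, D4}: total 15.
Compare {D2, D4}: total 17.
No size-2 selection does better; minimum is 12.

12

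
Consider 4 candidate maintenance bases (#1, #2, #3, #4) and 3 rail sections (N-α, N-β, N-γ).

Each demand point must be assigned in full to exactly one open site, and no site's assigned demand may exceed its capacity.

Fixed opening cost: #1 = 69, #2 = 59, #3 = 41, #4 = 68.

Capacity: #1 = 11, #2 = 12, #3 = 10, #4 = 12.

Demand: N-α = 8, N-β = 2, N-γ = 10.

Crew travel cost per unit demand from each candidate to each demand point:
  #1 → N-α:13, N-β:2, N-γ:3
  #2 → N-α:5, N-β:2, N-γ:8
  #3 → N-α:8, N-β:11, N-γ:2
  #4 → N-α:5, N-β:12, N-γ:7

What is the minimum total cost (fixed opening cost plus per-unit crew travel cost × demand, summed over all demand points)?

Open {#2, #3}; cheapest assignment that respects the capacities:
  #2 (cap 12, load 10): N-α, N-β — cost 8×5 + 2×2 = 44
  #3 (cap 10, load 10): N-γ — cost 10×2 = 20
  Shipping 64, fixed 100 → total 164.
  Any other capacity-feasible assignment to {#2, #3} ships for at least 64.
Compare {#3, #4}: its best feasible assignment gives total 193.
Compare {#1, #2}: its best feasible assignment gives total 202.
Every other set of open sites that can feasibly serve all demand totals ≥ 193 even under its best assignment. Minimum: 164.

164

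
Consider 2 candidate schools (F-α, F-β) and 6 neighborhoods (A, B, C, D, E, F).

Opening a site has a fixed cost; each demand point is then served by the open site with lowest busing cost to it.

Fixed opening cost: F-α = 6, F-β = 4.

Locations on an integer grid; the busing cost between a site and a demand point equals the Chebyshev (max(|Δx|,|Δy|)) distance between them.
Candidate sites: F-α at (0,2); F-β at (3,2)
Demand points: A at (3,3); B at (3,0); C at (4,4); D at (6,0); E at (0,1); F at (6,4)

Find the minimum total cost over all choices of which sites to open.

Open {F-β}: assign each demand point to its cheapest open site.
  A→F-β 1, B→F-β 2, C→F-β 2, D→F-β 3, E→F-β 3, F→F-β 3
  busing cost 14, fixed 4 → total 18.
Compare {F-α, F-β}: busing cost 12 + fixed 10 = 22.
Compare {F-α}: busing cost 23 + fixed 6 = 29.

18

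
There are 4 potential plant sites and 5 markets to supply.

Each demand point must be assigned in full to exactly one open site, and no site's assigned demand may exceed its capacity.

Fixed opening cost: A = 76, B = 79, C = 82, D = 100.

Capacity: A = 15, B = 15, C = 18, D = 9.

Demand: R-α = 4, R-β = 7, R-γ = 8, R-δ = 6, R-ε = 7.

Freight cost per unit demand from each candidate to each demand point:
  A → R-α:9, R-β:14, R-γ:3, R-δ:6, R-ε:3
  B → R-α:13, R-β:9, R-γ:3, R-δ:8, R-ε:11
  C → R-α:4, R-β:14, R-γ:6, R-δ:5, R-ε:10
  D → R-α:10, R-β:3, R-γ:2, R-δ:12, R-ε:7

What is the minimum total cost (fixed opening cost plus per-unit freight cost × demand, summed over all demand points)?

347

Open {A, C}; cheapest assignment that respects the capacities:
  A (cap 15, load 15): R-γ, R-ε — cost 8×3 + 7×3 = 45
  C (cap 18, load 17): R-α, R-β, R-δ — cost 4×4 + 7×14 + 6×5 = 144
  Shipping 189, fixed 158 → total 347.
  Any other capacity-feasible assignment to {A, C} ships for at least 189.
Compare {B, C}: its best feasible assignment gives total 364.
Compare {A, C, D}: its best feasible assignment gives total 370.
Every other set of open sites that can feasibly serve all demand totals ≥ 364 even under its best assignment. Minimum: 347.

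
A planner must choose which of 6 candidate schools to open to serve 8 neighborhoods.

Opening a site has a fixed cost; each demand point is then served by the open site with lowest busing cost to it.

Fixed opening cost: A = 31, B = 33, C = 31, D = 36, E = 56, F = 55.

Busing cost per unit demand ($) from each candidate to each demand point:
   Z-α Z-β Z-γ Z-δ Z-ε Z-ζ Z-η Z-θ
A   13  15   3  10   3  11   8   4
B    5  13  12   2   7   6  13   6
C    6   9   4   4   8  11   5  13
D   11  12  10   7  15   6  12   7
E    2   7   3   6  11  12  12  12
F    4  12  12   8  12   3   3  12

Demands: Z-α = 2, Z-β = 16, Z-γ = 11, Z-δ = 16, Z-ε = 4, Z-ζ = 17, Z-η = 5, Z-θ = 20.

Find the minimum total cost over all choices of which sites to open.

514

Open {A, B, E, F}: assign each demand point to its cheapest open site.
  Z-α→E 2×2=4, Z-β→E 16×7=112, Z-γ→A 11×3=33, Z-δ→B 16×2=32, Z-ε→A 4×3=12, Z-ζ→F 17×3=51, Z-η→F 5×3=15, Z-θ→A 20×4=80
  busing cost 339, fixed 175 → total 514.
Compare {A, C, F}: busing cost 407 + fixed 117 = 524.
Compare {A, B, C, F}: busing cost 375 + fixed 150 = 525.
Compare {A, B, C}: busing cost 438 + fixed 95 = 533.
All other subsets cost ≥ 524. Minimum total cost: 514.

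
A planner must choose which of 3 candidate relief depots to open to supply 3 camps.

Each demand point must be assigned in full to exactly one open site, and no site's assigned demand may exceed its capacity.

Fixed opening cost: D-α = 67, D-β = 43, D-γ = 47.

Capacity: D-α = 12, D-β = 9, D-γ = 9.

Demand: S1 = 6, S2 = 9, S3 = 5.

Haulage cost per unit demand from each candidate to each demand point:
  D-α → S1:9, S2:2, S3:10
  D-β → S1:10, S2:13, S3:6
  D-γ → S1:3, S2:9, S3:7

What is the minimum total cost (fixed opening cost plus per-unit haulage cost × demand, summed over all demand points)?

223

Open {D-α, D-β, D-γ}; cheapest assignment that respects the capacities:
  D-α (cap 12, load 9): S2 — cost 9×2 = 18
  D-β (cap 9, load 5): S3 — cost 5×6 = 30
  D-γ (cap 9, load 6): S1 — cost 6×3 = 18
  Shipping 66, fixed 157 → total 223.
  Any other capacity-feasible assignment to {D-α, D-β, D-γ} ships for at least 66.
Compare {D-α, D-γ}: its best feasible assignment gives total 299.
Compare {D-α, D-β}: its best feasible assignment gives total 331.
Every other set of open sites that can feasibly serve all demand totals ≥ 299 even under its best assignment. Minimum: 223.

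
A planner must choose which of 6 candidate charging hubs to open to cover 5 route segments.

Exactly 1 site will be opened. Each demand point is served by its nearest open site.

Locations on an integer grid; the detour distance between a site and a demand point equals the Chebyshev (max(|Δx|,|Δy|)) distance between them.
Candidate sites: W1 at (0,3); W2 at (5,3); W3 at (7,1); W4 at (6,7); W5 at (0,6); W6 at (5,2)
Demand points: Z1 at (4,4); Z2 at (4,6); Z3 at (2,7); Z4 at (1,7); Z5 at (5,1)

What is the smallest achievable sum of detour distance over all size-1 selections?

Open {W2}.
  Z1→W2 1, Z2→W2 3, Z3→W2 4, Z4→W2 4, Z5→W2 2  ⇒ total 14.
Compare {W5}: total 16.
Compare {W6}: total 17.
No size-1 selection does better; minimum is 14.

14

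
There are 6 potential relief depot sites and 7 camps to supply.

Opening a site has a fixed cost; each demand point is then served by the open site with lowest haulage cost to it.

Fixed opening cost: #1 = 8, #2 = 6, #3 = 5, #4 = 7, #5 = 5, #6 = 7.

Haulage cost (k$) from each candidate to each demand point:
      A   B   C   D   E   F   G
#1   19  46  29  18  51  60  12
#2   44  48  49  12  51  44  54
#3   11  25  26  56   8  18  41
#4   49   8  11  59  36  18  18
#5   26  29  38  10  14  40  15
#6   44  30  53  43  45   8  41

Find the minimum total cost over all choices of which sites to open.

Open {#3, #4, #5, #6}: assign each demand point to its cheapest open site.
  A→#3 11, B→#4 8, C→#4 11, D→#5 10, E→#3 8, F→#6 8, G→#5 15
  haulage cost 71, fixed 24 → total 95.
Compare {#3, #4, #5}: haulage cost 81 + fixed 17 = 98.
Compare {#1, #3, #4, #5, #6}: haulage cost 68 + fixed 32 = 100.
Compare {#2, #3, #4, #6}: haulage cost 76 + fixed 25 = 101.
All other subsets cost ≥ 98. Minimum total cost: 95.

95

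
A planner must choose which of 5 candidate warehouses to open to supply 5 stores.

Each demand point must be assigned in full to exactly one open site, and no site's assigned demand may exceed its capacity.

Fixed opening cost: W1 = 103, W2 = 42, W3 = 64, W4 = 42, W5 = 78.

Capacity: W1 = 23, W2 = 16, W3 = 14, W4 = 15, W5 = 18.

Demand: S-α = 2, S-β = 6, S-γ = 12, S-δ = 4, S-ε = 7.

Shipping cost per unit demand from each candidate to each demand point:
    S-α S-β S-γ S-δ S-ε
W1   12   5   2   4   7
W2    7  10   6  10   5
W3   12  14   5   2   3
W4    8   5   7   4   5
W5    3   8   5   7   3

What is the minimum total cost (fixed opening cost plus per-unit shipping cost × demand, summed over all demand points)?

Open {W1, W2}; cheapest assignment that respects the capacities:
  W1 (cap 23, load 22): S-β, S-γ, S-δ — cost 6×5 + 12×2 + 4×4 = 70
  W2 (cap 16, load 9): S-α, S-ε — cost 2×7 + 7×5 = 49
  Shipping 119, fixed 145 → total 264.
  Any other capacity-feasible assignment to {W1, W2} ships for at least 119.
Compare {W1, W4}: its best feasible assignment gives total 266.
Compare {W1, W3}: its best feasible assignment gives total 274.
Every other set of open sites that can feasibly serve all demand totals ≥ 266 even under its best assignment. Minimum: 264.

264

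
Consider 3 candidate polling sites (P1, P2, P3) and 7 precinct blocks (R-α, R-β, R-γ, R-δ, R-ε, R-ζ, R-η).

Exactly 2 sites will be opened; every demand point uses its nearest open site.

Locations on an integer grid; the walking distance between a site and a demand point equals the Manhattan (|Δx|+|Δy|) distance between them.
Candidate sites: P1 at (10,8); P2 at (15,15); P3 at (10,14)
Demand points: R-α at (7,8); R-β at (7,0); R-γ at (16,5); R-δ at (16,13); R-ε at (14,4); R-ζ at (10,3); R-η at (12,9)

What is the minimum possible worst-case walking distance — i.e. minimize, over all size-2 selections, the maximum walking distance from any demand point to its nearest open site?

11

Open {P1, P2}.
  Farthest demand point is R-β at walking distance 11 (to P1); all others are ≤ 11.
With {P1, P3} the worst case is 11.
With {P2, P3} the worst case is 17.
No size-2 selection achieves below 11.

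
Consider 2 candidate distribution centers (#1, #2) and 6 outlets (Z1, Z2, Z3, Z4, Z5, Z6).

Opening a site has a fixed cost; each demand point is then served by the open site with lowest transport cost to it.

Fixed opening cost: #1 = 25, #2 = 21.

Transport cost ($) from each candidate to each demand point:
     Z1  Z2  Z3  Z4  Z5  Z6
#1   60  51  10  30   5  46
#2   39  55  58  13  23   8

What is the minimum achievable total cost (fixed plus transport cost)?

Open {#1, #2}: assign each demand point to its cheapest open site.
  Z1→#2 39, Z2→#1 51, Z3→#1 10, Z4→#2 13, Z5→#1 5, Z6→#2 8
  transport cost 126, fixed 46 → total 172.
Compare {#2}: transport cost 196 + fixed 21 = 217.
Compare {#1}: transport cost 202 + fixed 25 = 227.

172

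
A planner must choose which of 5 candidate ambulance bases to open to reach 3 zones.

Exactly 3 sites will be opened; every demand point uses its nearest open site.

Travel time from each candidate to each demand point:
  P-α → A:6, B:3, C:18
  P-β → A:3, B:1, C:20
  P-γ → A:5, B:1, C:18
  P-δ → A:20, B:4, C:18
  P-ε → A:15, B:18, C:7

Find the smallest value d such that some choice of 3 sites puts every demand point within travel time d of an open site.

Open {P-α, P-β, P-ε}.
  Farthest demand point is C at travel time 7 (to P-ε); all others are ≤ 7.
With {P-α, P-γ, P-ε} the worst case is 7.
With {P-α, P-δ, P-ε} the worst case is 7.
No size-3 selection achieves below 7.

7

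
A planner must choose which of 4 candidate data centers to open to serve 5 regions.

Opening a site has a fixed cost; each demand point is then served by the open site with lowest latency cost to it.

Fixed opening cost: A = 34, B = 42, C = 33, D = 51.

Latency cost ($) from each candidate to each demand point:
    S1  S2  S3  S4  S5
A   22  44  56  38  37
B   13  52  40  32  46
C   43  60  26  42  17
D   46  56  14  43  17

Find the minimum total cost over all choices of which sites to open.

Open {A, C}: assign each demand point to its cheapest open site.
  S1→A 22, S2→A 44, S3→C 26, S4→A 38, S5→C 17
  latency cost 147, fixed 67 → total 214.
Compare {B, C}: latency cost 140 + fixed 75 = 215.
Compare {A, D}: latency cost 135 + fixed 85 = 220.
Compare {C}: latency cost 188 + fixed 33 = 221.
All other subsets cost ≥ 215. Minimum total cost: 214.

214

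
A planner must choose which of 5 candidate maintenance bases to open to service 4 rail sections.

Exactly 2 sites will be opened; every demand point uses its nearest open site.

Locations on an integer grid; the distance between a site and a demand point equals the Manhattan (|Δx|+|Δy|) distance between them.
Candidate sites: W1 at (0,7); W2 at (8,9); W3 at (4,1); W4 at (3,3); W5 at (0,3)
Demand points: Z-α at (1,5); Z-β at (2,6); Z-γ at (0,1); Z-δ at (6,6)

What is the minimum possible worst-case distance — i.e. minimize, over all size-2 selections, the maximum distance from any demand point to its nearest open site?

Open {W2, W4}.
  Farthest demand point is Z-γ at distance 5 (to W4); all others are ≤ 5.
With {W2, W5} the worst case is 5.
With {W1, W2} the worst case is 6.
No size-2 selection achieves below 5.

5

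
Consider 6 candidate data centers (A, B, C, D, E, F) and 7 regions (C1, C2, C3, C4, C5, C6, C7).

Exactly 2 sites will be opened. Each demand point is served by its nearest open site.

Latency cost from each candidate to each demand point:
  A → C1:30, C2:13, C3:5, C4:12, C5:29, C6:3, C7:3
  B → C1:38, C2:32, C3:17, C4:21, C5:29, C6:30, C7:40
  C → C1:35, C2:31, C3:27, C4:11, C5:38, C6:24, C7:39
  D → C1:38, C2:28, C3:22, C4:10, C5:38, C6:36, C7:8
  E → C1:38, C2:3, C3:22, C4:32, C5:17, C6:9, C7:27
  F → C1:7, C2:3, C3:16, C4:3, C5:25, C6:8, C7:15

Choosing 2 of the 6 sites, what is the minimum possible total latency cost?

49

Open {A, F}.
  C1→F 7, C2→F 3, C3→A 5, C4→F 3, C5→F 25, C6→A 3, C7→A 3  ⇒ total 49.
Compare {E, F}: total 69.
Compare {D, F}: total 70.
No size-2 selection does better; minimum is 49.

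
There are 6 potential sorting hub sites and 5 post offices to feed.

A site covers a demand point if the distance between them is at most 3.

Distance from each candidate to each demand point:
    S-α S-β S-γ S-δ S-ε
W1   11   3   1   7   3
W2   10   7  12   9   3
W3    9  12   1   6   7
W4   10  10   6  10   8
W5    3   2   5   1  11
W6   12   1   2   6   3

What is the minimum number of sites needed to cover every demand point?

Coverage sets (demand points within 3 of each site):
  W1: {S-β, S-γ, S-ε}
  W2: {S-ε}
  W3: {S-γ}
  W4: {}
  W5: {S-α, S-β, S-δ}
  W6: {S-β, S-γ, S-ε}
No single site covers all 5 demand points.
But {W1, W5} covers everything, so the minimum is 2.

2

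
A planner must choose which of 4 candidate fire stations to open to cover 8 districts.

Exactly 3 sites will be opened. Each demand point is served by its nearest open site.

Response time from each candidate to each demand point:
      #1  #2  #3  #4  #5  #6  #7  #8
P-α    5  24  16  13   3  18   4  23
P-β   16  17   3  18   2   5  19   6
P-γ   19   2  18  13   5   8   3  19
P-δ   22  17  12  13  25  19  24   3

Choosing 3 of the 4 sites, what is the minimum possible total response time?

39

Open {P-α, P-β, P-γ}.
  #1→P-α 5, #2→P-γ 2, #3→P-β 3, #4→P-α 13, #5→P-β 2, #6→P-β 5, #7→P-γ 3, #8→P-β 6  ⇒ total 39.
Compare {P-β, P-γ, P-δ}: total 47.
Compare {P-α, P-γ, P-δ}: total 49.
No size-3 selection does better; minimum is 39.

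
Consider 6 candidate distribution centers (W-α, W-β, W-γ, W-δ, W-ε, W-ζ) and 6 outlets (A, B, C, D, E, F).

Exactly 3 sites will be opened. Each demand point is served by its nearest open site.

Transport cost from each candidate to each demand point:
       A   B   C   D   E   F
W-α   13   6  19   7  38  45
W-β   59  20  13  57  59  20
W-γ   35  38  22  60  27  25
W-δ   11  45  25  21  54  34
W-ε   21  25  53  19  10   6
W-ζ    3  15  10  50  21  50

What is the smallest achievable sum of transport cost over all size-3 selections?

Open {W-α, W-ε, W-ζ}.
  A→W-ζ 3, B→W-α 6, C→W-ζ 10, D→W-α 7, E→W-ε 10, F→W-ε 6  ⇒ total 42.
Compare {W-α, W-β, W-ε}: total 55.
Compare {W-α, W-δ, W-ε}: total 59.
No size-3 selection does better; minimum is 42.

42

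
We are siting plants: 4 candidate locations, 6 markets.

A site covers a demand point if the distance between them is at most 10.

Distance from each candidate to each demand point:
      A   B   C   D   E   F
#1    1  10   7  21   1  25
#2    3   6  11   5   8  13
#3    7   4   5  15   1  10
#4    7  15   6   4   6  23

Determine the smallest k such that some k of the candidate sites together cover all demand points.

2

Coverage sets (demand points within 10 of each site):
  #1: {A, B, C, E}
  #2: {A, B, D, E}
  #3: {A, B, C, E, F}
  #4: {A, C, D, E}
No single site covers all 6 demand points.
But {#2, #3} covers everything, so the minimum is 2.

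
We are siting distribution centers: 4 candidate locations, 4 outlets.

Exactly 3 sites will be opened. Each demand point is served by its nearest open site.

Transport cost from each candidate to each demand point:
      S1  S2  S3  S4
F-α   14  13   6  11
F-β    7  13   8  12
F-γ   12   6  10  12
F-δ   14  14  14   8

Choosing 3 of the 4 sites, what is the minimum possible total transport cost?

Open {F-β, F-γ, F-δ}.
  S1→F-β 7, S2→F-γ 6, S3→F-β 8, S4→F-δ 8  ⇒ total 29.
Compare {F-α, F-β, F-γ}: total 30.
Compare {F-α, F-γ, F-δ}: total 32.
No size-3 selection does better; minimum is 29.

29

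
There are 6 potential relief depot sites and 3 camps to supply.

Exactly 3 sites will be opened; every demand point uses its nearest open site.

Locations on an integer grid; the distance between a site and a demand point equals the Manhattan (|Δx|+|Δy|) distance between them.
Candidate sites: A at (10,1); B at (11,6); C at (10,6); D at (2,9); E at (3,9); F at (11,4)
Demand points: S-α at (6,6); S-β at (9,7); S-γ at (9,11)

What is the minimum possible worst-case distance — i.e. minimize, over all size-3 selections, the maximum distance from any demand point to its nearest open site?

6

Open {A, B, C}.
  Farthest demand point is S-γ at distance 6 (to C); all others are ≤ 6.
With {A, C, D} the worst case is 6.
With {A, C, E} the worst case is 6.
No size-3 selection achieves below 6.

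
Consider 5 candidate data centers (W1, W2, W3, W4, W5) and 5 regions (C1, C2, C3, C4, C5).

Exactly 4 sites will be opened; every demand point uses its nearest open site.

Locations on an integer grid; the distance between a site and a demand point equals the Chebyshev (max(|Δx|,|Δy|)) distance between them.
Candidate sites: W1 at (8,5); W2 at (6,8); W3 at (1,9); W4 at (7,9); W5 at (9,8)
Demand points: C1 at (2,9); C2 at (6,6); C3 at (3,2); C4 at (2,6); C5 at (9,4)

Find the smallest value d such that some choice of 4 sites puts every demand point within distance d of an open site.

5

Open {W1, W2, W3, W4}.
  Farthest demand point is C3 at distance 5 (to W1); all others are ≤ 5.
With {W1, W2, W3, W5} the worst case is 5.
With {W1, W2, W4, W5} the worst case is 5.
No size-4 selection achieves below 5.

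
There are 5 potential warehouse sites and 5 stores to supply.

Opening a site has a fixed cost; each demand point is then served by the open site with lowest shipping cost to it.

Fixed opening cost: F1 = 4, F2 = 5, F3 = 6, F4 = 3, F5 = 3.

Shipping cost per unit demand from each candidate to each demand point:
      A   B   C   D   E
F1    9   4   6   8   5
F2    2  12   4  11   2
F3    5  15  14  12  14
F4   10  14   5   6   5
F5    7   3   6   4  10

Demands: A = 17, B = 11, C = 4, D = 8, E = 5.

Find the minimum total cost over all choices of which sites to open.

133

Open {F2, F5}: assign each demand point to its cheapest open site.
  A→F2 17×2=34, B→F5 11×3=33, C→F2 4×4=16, D→F5 8×4=32, E→F2 5×2=10
  shipping cost 125, fixed 8 → total 133.
Compare {F2, F4, F5}: shipping cost 125 + fixed 11 = 136.
Compare {F1, F2, F5}: shipping cost 125 + fixed 12 = 137.
Compare {F2, F3, F5}: shipping cost 125 + fixed 14 = 139.
All other subsets cost ≥ 136. Minimum total cost: 133.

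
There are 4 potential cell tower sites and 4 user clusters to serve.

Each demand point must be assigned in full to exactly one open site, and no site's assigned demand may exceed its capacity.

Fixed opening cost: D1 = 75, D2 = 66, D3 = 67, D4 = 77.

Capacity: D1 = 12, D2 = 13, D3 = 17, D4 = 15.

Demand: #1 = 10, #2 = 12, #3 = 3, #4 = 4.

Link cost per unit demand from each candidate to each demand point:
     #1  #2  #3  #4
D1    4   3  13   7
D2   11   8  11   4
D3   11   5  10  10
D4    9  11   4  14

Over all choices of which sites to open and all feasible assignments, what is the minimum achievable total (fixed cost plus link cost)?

Open {D3, D4}; cheapest assignment that respects the capacities:
  D3 (cap 17, load 16): #2, #4 — cost 12×5 + 4×10 = 100
  D4 (cap 15, load 13): #1, #3 — cost 10×9 + 3×4 = 102
  Shipping 202, fixed 144 → total 346.
  Any other capacity-feasible assignment to {D3, D4} ships for at least 202.
Compare {D1, D2, D3}: its best feasible assignment gives total 354.
Compare {D1, D3}: its best feasible assignment gives total 358.
Every other set of open sites that can feasibly serve all demand totals ≥ 354 even under its best assignment. Minimum: 346.

346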